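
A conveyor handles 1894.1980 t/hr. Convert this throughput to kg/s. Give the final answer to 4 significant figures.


m_dot = 1894.1980 * 1000 / 3600
m_dot = 526.2 kg/s


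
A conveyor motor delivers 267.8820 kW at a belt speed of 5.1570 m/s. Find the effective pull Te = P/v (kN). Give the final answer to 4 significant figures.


Te = P / v = 267.8820 / 5.1570
Te = 51.95 kN


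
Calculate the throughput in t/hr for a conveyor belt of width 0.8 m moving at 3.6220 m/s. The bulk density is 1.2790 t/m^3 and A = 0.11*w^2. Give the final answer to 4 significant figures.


A = 0.11 * 0.8^2 = 0.0704 m^2
C = 0.0704 * 3.6220 * 1.2790 * 3600
C = 1174 t/hr


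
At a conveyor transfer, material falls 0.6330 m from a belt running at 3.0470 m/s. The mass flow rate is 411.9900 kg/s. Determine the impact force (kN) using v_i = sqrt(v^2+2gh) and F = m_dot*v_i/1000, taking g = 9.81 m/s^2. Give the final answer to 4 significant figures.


v_i = sqrt(3.0470^2 + 2*9.81*0.6330) = 4.65872 m/s
F = 411.9900 * 4.65872 / 1000
F = 1.919 kN


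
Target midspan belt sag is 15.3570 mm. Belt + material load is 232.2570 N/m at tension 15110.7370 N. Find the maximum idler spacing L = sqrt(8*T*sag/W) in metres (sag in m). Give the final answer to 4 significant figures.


sag = 15.3570/1000 = 0.015357 m
L = sqrt(8 * 15110.7370 * 0.015357 / 232.2570)
L = 2.827 m


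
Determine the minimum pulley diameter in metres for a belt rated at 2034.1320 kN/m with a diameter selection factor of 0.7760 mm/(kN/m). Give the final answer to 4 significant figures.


D = 2034.1320 * 0.7760 / 1000
D = 1.578 m


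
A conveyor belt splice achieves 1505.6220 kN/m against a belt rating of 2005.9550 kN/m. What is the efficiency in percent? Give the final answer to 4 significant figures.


Eff = 1505.6220 / 2005.9550 * 100
Eff = 75.06 %


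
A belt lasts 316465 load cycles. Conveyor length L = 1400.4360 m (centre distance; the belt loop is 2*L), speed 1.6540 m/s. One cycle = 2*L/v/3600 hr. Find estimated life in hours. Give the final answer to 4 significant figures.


cycle_time = 2 * 1400.4360 / 1.6540 / 3600 = 0.470387 hr
life = 316465 * 0.470387 = 148900 hours


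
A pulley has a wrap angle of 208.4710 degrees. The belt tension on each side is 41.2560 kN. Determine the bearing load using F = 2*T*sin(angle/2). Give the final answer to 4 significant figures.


F = 2 * 41.2560 * sin(208.4710/2 deg)
F = 79.98 kN


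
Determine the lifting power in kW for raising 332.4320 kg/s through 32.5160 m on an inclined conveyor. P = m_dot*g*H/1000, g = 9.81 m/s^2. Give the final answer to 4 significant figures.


P = 332.4320 * 9.81 * 32.5160 / 1000
P = 106.0 kW


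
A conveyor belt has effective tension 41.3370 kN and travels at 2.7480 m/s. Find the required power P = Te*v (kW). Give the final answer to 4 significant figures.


P = Te * v = 41.3370 * 2.7480
P = 113.6 kW


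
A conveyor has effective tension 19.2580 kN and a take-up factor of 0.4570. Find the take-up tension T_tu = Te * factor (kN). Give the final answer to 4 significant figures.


T_tu = 19.2580 * 0.4570
T_tu = 8.801 kN


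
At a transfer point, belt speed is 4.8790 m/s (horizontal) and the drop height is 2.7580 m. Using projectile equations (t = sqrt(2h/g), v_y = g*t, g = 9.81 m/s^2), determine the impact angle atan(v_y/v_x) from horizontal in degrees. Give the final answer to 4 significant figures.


t = sqrt(2*2.7580/9.81) = 0.749856 s
v_y = 9.81 * 0.749856 = 7.35609 m/s
angle = atan(7.35609 / 4.8790) = 56.45 deg


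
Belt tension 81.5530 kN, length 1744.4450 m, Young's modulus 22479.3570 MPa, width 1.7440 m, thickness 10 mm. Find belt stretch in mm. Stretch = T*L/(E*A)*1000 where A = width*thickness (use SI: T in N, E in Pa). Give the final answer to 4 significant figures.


A = 1.7440 * 0.01 = 0.01744 m^2
Stretch = 81.5530*1000 * 1744.4450 / (22479.3570e6 * 0.01744) * 1000
Stretch = 362.9 mm


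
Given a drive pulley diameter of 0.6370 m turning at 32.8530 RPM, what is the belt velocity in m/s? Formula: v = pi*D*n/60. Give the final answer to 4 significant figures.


v = pi * 0.6370 * 32.8530 / 60
v = 1.096 m/s


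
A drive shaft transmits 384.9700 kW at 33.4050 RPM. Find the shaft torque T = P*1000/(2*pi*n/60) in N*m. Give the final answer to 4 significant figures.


omega = 2*pi*33.4050/60 = 3.49816 rad/s
T = 384.9700*1000 / 3.49816
T = 110000 N*m


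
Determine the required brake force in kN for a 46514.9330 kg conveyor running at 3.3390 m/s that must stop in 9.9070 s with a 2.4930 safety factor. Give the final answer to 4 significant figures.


F = 46514.9330 * 3.3390 / 9.9070 * 2.4930 / 1000
F = 39.08 kN


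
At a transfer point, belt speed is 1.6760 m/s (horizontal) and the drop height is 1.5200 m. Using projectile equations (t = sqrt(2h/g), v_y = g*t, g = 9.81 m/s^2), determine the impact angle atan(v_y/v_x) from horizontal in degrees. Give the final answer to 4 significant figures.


t = sqrt(2*1.5200/9.81) = 0.556676 s
v_y = 9.81 * 0.556676 = 5.46099 m/s
angle = atan(5.46099 / 1.6760) = 72.94 deg


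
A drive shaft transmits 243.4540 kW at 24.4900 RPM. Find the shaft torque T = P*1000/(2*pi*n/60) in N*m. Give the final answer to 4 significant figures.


omega = 2*pi*24.4900/60 = 2.56459 rad/s
T = 243.4540*1000 / 2.56459
T = 94930 N*m


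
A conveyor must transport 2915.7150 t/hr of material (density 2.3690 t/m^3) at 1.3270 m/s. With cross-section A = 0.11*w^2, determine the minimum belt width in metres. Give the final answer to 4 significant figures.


A_req = 2915.7150 / (1.3270 * 2.3690 * 3600) = 0.257636 m^2
w = sqrt(0.257636 / 0.11)
w = 1.530 m


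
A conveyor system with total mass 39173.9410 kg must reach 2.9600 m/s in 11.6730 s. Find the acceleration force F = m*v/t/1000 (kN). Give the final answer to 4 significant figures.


F = 39173.9410 * 2.9600 / 11.6730 / 1000
F = 9.934 kN


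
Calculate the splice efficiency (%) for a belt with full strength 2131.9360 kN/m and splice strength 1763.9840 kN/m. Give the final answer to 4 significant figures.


Eff = 1763.9840 / 2131.9360 * 100
Eff = 82.74 %


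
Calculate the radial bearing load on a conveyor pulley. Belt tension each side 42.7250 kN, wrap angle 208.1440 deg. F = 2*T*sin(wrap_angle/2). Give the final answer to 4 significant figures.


F = 2 * 42.7250 * sin(208.1440/2 deg)
F = 82.89 kN


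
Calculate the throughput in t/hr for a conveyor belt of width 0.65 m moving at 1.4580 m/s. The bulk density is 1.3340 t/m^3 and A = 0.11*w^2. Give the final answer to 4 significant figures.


A = 0.11 * 0.65^2 = 0.046475 m^2
C = 0.046475 * 1.4580 * 1.3340 * 3600
C = 325.4 t/hr


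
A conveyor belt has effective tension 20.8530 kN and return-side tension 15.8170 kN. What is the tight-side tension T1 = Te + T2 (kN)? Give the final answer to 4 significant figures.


T1 = Te + T2 = 20.8530 + 15.8170
T1 = 36.67 kN


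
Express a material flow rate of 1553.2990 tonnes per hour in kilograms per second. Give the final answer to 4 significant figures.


m_dot = 1553.2990 * 1000 / 3600
m_dot = 431.5 kg/s


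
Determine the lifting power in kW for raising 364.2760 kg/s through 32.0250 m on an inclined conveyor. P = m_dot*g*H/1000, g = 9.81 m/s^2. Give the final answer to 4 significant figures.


P = 364.2760 * 9.81 * 32.0250 / 1000
P = 114.4 kW


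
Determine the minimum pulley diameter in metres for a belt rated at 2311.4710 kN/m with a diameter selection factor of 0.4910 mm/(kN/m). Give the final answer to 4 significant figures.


D = 2311.4710 * 0.4910 / 1000
D = 1.135 m


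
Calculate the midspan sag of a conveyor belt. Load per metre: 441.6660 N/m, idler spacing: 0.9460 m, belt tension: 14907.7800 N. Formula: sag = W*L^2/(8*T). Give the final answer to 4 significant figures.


sag = 441.6660 * 0.9460^2 / (8 * 14907.7800)
sag = 0.003314 m


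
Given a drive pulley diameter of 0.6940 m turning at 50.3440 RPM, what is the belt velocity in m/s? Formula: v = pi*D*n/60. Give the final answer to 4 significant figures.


v = pi * 0.6940 * 50.3440 / 60
v = 1.829 m/s


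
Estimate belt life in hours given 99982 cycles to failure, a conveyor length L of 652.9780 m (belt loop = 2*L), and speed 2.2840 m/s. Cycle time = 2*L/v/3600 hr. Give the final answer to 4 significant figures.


cycle_time = 2 * 652.9780 / 2.2840 / 3600 = 0.158829 hr
life = 99982 * 0.158829 = 15880 hours


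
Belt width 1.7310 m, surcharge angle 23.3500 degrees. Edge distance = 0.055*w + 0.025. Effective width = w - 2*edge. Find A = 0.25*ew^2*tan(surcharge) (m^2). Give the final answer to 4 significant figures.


edge = 0.055*1.7310 + 0.025 = 0.120205 m
ew = 1.7310 - 2*0.120205 = 1.49059 m
A = 0.25 * 1.49059^2 * tan(23.3500 deg)
A = 0.2398 m^2


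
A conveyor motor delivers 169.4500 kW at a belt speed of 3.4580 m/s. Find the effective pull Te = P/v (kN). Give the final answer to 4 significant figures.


Te = P / v = 169.4500 / 3.4580
Te = 49.00 kN


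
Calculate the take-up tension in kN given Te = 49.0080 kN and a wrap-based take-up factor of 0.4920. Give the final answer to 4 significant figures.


T_tu = 49.0080 * 0.4920
T_tu = 24.11 kN


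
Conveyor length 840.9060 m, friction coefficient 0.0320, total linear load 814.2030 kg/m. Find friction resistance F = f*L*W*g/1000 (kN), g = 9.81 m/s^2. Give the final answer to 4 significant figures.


F = 0.0320 * 840.9060 * 814.2030 * 9.81 / 1000
F = 214.9 kN


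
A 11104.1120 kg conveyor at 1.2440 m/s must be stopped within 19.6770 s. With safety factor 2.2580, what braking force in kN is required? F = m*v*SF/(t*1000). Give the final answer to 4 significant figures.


F = 11104.1120 * 1.2440 / 19.6770 * 2.2580 / 1000
F = 1.585 kN


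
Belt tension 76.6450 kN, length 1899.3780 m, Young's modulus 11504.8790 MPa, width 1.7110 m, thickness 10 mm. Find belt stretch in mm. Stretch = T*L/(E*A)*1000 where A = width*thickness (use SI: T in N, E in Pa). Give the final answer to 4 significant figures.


A = 1.7110 * 0.01 = 0.01711 m^2
Stretch = 76.6450*1000 * 1899.3780 / (11504.8790e6 * 0.01711) * 1000
Stretch = 739.5 mm


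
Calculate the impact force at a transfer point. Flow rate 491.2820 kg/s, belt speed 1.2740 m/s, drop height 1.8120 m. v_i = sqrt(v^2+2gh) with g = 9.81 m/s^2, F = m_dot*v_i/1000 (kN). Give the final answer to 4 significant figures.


v_i = sqrt(1.2740^2 + 2*9.81*1.8120) = 6.09709 m/s
F = 491.2820 * 6.09709 / 1000
F = 2.995 kN


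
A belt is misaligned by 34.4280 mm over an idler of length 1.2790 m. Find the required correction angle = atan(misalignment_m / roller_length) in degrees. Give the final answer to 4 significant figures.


misalign_m = 34.4280 / 1000 = 0.034428 m
angle = atan(0.034428 / 1.2790)
angle = 1.542 deg


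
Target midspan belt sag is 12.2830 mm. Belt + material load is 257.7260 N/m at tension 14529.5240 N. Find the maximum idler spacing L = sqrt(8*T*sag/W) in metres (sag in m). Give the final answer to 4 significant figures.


sag = 12.2830/1000 = 0.012283 m
L = sqrt(8 * 14529.5240 * 0.012283 / 257.7260)
L = 2.354 m


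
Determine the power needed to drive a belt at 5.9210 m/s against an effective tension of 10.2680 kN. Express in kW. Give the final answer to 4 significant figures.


P = Te * v = 10.2680 * 5.9210
P = 60.80 kW


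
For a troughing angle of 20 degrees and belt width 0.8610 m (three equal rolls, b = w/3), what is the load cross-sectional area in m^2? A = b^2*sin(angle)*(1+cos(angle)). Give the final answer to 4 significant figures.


b = 0.8610/3 = 0.287 m
A = 0.287^2 * sin(20 deg) * (1 + cos(20 deg))
A = 0.05464 m^2


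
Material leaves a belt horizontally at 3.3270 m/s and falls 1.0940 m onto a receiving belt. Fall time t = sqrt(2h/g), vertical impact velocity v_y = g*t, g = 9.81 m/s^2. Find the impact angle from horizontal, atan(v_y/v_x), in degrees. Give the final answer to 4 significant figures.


t = sqrt(2*1.0940/9.81) = 0.472269 s
v_y = 9.81 * 0.472269 = 4.63296 m/s
angle = atan(4.63296 / 3.3270) = 54.32 deg


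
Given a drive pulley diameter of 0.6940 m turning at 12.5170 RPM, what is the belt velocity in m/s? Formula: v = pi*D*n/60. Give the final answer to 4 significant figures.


v = pi * 0.6940 * 12.5170 / 60
v = 0.4548 m/s


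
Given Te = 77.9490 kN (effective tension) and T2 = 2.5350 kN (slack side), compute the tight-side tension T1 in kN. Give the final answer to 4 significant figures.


T1 = Te + T2 = 77.9490 + 2.5350
T1 = 80.48 kN


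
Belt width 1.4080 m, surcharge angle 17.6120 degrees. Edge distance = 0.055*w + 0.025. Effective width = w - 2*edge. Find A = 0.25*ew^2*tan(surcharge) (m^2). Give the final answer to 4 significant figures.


edge = 0.055*1.4080 + 0.025 = 0.10244 m
ew = 1.4080 - 2*0.10244 = 1.20312 m
A = 0.25 * 1.20312^2 * tan(17.6120 deg)
A = 0.1149 m^2


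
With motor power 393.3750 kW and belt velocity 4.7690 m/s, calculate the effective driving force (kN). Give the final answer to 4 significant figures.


Te = P / v = 393.3750 / 4.7690
Te = 82.49 kN


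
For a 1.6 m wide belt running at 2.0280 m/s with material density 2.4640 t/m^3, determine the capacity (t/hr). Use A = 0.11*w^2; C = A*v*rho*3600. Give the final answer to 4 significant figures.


A = 0.11 * 1.6^2 = 0.2816 m^2
C = 0.2816 * 2.0280 * 2.4640 * 3600
C = 5066 t/hr


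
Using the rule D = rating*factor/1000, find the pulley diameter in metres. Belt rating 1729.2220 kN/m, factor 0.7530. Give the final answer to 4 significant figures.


D = 1729.2220 * 0.7530 / 1000
D = 1.302 m


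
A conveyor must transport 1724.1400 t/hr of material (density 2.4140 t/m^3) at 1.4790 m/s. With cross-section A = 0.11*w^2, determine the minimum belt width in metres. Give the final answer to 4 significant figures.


A_req = 1724.1400 / (1.4790 * 2.4140 * 3600) = 0.134142 m^2
w = sqrt(0.134142 / 0.11)
w = 1.104 m


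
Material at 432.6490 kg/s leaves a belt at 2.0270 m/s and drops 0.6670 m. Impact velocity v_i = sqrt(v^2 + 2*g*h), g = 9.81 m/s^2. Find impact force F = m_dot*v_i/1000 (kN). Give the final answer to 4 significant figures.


v_i = sqrt(2.0270^2 + 2*9.81*0.6670) = 4.14672 m/s
F = 432.6490 * 4.14672 / 1000
F = 1.794 kN


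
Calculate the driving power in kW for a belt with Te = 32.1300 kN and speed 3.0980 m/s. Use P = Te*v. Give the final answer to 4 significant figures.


P = Te * v = 32.1300 * 3.0980
P = 99.54 kW


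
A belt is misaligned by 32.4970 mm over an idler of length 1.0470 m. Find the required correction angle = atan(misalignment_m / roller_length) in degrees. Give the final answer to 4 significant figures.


misalign_m = 32.4970 / 1000 = 0.032497 m
angle = atan(0.032497 / 1.0470)
angle = 1.778 deg


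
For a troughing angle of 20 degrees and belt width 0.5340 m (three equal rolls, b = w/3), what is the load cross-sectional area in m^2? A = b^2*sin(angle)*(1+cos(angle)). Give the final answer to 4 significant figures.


b = 0.5340/3 = 0.178 m
A = 0.178^2 * sin(20 deg) * (1 + cos(20 deg))
A = 0.02102 m^2


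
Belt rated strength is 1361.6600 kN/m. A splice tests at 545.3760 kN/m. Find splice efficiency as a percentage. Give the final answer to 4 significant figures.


Eff = 545.3760 / 1361.6600 * 100
Eff = 40.05 %


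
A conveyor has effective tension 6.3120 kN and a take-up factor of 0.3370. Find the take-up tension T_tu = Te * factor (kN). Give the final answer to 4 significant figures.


T_tu = 6.3120 * 0.3370
T_tu = 2.127 kN


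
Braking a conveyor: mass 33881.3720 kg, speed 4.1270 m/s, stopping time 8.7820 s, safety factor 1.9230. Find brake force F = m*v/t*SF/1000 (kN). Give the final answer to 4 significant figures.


F = 33881.3720 * 4.1270 / 8.7820 * 1.9230 / 1000
F = 30.62 kN


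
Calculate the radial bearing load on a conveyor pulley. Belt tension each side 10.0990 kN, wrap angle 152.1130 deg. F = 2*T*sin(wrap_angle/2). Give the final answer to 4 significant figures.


F = 2 * 10.0990 * sin(152.1130/2 deg)
F = 19.60 kN


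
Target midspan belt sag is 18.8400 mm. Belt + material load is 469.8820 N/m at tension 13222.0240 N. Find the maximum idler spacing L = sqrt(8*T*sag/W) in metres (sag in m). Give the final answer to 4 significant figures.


sag = 18.8400/1000 = 0.018840 m
L = sqrt(8 * 13222.0240 * 0.018840 / 469.8820)
L = 2.059 m


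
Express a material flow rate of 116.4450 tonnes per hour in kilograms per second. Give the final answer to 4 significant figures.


m_dot = 116.4450 * 1000 / 3600
m_dot = 32.35 kg/s


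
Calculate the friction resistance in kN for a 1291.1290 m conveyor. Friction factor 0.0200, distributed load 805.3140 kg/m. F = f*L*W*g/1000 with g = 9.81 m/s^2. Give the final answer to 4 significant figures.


F = 0.0200 * 1291.1290 * 805.3140 * 9.81 / 1000
F = 204.0 kN


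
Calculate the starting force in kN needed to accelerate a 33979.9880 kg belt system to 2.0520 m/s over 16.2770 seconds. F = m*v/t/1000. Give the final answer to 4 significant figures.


F = 33979.9880 * 2.0520 / 16.2770 / 1000
F = 4.284 kN


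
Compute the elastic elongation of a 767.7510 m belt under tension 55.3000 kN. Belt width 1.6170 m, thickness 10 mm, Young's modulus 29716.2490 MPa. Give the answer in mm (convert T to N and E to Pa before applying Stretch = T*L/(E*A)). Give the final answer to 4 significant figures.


A = 1.6170 * 0.01 = 0.01617 m^2
Stretch = 55.3000*1000 * 767.7510 / (29716.2490e6 * 0.01617) * 1000
Stretch = 88.36 mm


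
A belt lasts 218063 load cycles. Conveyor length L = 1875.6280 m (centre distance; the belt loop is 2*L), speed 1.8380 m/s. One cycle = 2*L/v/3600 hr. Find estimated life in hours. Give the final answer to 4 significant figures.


cycle_time = 2 * 1875.6280 / 1.8380 / 3600 = 0.566929 hr
life = 218063 * 0.566929 = 123600 hours


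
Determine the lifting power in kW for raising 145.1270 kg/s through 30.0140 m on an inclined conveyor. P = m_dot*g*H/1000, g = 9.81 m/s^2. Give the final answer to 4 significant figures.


P = 145.1270 * 9.81 * 30.0140 / 1000
P = 42.73 kW


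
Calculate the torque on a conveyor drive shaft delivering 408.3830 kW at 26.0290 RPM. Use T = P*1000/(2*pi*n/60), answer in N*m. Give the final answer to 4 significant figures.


omega = 2*pi*26.0290/60 = 2.72575 rad/s
T = 408.3830*1000 / 2.72575
T = 149800 N*m


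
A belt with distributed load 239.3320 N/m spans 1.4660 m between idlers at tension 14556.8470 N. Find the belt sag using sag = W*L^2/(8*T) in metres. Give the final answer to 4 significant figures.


sag = 239.3320 * 1.4660^2 / (8 * 14556.8470)
sag = 0.004417 m


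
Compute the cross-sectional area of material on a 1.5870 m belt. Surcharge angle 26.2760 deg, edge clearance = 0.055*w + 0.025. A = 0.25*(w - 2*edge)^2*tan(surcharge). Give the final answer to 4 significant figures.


edge = 0.055*1.5870 + 0.025 = 0.112285 m
ew = 1.5870 - 2*0.112285 = 1.36243 m
A = 0.25 * 1.36243^2 * tan(26.2760 deg)
A = 0.2291 m^2


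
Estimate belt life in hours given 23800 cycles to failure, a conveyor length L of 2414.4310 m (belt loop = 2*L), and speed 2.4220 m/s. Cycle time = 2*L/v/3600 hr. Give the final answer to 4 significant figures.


cycle_time = 2 * 2414.4310 / 2.4220 / 3600 = 0.553819 hr
life = 23800 * 0.553819 = 13180 hours


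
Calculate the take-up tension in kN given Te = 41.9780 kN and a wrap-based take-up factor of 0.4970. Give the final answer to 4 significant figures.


T_tu = 41.9780 * 0.4970
T_tu = 20.86 kN


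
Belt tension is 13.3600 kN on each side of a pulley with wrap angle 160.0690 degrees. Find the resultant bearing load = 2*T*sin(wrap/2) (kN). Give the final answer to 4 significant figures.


F = 2 * 13.3600 * sin(160.0690/2 deg)
F = 26.32 kN


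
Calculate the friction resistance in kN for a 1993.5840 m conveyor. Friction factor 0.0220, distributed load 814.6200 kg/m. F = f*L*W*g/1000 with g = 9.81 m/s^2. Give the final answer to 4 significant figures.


F = 0.0220 * 1993.5840 * 814.6200 * 9.81 / 1000
F = 350.5 kN


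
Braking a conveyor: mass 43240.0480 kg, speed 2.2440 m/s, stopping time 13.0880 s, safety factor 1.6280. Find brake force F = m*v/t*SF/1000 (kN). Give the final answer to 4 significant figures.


F = 43240.0480 * 2.2440 / 13.0880 * 1.6280 / 1000
F = 12.07 kN


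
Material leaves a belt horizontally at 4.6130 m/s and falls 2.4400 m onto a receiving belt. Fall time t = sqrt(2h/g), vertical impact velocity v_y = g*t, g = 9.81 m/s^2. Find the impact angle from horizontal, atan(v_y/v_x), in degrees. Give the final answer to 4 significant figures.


t = sqrt(2*2.4400/9.81) = 0.705302 s
v_y = 9.81 * 0.705302 = 6.91901 m/s
angle = atan(6.91901 / 4.6130) = 56.31 deg


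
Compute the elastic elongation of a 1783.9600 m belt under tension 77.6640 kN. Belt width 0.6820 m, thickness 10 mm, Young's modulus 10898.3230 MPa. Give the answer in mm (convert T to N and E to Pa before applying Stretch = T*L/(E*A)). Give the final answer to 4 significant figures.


A = 0.6820 * 0.01 = 0.00682 m^2
Stretch = 77.6640*1000 * 1783.9600 / (10898.3230e6 * 0.00682) * 1000
Stretch = 1864 mm


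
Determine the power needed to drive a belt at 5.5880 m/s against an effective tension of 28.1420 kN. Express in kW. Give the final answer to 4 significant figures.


P = Te * v = 28.1420 * 5.5880
P = 157.3 kW


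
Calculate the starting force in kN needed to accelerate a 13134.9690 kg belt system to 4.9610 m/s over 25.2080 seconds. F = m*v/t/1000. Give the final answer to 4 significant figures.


F = 13134.9690 * 4.9610 / 25.2080 / 1000
F = 2.585 kN


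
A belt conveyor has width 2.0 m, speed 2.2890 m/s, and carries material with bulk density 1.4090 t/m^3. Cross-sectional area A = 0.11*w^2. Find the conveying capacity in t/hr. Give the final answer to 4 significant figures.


A = 0.11 * 2.0^2 = 0.44 m^2
C = 0.44 * 2.2890 * 1.4090 * 3600
C = 5109 t/hr


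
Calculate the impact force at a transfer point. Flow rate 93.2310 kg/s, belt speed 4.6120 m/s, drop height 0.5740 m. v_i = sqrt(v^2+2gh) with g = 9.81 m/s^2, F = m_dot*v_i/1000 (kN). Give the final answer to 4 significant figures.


v_i = sqrt(4.6120^2 + 2*9.81*0.5740) = 5.70372 m/s
F = 93.2310 * 5.70372 / 1000
F = 0.5318 kN


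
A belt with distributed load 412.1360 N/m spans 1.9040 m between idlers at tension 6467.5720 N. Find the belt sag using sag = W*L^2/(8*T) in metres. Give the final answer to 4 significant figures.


sag = 412.1360 * 1.9040^2 / (8 * 6467.5720)
sag = 0.02888 m


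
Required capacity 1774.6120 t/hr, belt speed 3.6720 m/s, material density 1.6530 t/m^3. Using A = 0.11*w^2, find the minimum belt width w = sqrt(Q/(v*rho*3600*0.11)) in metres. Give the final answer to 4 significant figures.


A_req = 1774.6120 / (3.6720 * 1.6530 * 3600) = 0.081213 m^2
w = sqrt(0.081213 / 0.11)
w = 0.8592 m


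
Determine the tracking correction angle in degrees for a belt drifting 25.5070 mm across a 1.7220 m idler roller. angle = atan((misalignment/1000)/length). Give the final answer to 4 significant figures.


misalign_m = 25.5070 / 1000 = 0.025507 m
angle = atan(0.025507 / 1.7220)
angle = 0.8486 deg


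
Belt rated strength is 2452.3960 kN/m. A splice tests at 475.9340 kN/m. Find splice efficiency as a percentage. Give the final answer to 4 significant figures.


Eff = 475.9340 / 2452.3960 * 100
Eff = 19.41 %


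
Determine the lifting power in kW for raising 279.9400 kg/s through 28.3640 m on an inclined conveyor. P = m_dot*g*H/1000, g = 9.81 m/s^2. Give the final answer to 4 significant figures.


P = 279.9400 * 9.81 * 28.3640 / 1000
P = 77.89 kW


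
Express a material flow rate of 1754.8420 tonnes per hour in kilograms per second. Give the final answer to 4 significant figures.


m_dot = 1754.8420 * 1000 / 3600
m_dot = 487.5 kg/s


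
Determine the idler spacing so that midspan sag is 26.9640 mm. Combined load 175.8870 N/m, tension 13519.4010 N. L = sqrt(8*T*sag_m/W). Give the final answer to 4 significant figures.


sag = 26.9640/1000 = 0.026964 m
L = sqrt(8 * 13519.4010 * 0.026964 / 175.8870)
L = 4.072 m


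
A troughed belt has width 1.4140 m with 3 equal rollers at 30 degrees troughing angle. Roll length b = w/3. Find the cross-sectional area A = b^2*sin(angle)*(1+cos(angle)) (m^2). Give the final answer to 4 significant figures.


b = 1.4140/3 = 0.471333 m
A = 0.471333^2 * sin(30 deg) * (1 + cos(30 deg))
A = 0.2073 m^2


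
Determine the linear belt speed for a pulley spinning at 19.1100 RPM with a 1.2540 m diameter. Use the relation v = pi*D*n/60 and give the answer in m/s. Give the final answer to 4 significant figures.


v = pi * 1.2540 * 19.1100 / 60
v = 1.255 m/s


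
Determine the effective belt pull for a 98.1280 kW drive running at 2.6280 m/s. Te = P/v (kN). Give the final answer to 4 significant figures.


Te = P / v = 98.1280 / 2.6280
Te = 37.34 kN


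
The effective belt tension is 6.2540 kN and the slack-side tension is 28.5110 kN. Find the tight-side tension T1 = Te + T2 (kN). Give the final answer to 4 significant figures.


T1 = Te + T2 = 6.2540 + 28.5110
T1 = 34.77 kN


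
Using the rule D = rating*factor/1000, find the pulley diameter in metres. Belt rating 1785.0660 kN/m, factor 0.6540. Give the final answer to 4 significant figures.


D = 1785.0660 * 0.6540 / 1000
D = 1.167 m


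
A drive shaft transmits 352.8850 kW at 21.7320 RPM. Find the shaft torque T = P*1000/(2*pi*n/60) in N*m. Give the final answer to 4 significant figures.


omega = 2*pi*21.7320/60 = 2.27577 rad/s
T = 352.8850*1000 / 2.27577
T = 155100 N*m


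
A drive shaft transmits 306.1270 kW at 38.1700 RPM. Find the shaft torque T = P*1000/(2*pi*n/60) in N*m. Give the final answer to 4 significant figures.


omega = 2*pi*38.1700/60 = 3.99715 rad/s
T = 306.1270*1000 / 3.99715
T = 76590 N*m


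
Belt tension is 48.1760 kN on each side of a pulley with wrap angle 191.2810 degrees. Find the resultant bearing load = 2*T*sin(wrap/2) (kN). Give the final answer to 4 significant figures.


F = 2 * 48.1760 * sin(191.2810/2 deg)
F = 95.89 kN


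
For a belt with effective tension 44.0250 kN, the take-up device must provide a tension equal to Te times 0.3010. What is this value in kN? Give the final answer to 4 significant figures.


T_tu = 44.0250 * 0.3010
T_tu = 13.25 kN


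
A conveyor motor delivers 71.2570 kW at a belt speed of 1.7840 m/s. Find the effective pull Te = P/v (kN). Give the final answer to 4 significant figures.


Te = P / v = 71.2570 / 1.7840
Te = 39.94 kN


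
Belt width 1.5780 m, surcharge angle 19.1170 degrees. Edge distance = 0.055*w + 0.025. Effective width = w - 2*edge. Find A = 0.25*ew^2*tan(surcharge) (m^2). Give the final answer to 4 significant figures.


edge = 0.055*1.5780 + 0.025 = 0.11179 m
ew = 1.5780 - 2*0.11179 = 1.35442 m
A = 0.25 * 1.35442^2 * tan(19.1170 deg)
A = 0.1590 m^2


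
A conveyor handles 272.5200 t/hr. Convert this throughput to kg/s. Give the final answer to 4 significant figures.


m_dot = 272.5200 * 1000 / 3600
m_dot = 75.70 kg/s


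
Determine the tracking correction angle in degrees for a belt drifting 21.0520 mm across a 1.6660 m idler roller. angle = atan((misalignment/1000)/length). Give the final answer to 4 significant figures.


misalign_m = 21.0520 / 1000 = 0.021052 m
angle = atan(0.021052 / 1.6660)
angle = 0.7240 deg


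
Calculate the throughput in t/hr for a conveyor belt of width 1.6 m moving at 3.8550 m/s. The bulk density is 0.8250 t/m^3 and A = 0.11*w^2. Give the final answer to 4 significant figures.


A = 0.11 * 1.6^2 = 0.2816 m^2
C = 0.2816 * 3.8550 * 0.8250 * 3600
C = 3224 t/hr


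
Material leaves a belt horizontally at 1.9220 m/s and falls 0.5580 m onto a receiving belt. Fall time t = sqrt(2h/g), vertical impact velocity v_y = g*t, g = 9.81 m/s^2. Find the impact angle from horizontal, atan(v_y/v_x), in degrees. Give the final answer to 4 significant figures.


t = sqrt(2*0.5580/9.81) = 0.337285 s
v_y = 9.81 * 0.337285 = 3.30877 m/s
angle = atan(3.30877 / 1.9220) = 59.85 deg


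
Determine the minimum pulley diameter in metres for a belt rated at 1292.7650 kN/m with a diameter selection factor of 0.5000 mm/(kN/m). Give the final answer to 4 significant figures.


D = 1292.7650 * 0.5000 / 1000
D = 0.6464 m


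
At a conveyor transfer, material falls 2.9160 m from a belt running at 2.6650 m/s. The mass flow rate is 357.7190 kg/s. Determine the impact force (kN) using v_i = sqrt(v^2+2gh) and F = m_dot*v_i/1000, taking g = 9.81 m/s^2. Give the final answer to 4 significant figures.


v_i = sqrt(2.6650^2 + 2*9.81*2.9160) = 8.01961 m/s
F = 357.7190 * 8.01961 / 1000
F = 2.869 kN


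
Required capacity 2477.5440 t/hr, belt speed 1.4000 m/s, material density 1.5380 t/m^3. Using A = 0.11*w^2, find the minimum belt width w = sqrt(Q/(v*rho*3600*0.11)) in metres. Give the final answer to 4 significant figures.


A_req = 2477.5440 / (1.4000 * 1.5380 * 3600) = 0.31962 m^2
w = sqrt(0.31962 / 0.11)
w = 1.705 m


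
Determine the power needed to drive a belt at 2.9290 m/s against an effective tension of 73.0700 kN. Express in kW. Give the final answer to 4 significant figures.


P = Te * v = 73.0700 * 2.9290
P = 214.0 kW


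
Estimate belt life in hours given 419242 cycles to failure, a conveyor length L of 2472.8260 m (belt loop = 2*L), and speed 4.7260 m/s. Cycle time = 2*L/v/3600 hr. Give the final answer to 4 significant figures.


cycle_time = 2 * 2472.8260 / 4.7260 / 3600 = 0.290688 hr
life = 419242 * 0.290688 = 121900 hours


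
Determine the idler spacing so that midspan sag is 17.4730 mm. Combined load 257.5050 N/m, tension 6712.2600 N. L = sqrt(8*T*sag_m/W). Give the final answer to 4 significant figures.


sag = 17.4730/1000 = 0.017473 m
L = sqrt(8 * 6712.2600 * 0.017473 / 257.5050)
L = 1.909 m


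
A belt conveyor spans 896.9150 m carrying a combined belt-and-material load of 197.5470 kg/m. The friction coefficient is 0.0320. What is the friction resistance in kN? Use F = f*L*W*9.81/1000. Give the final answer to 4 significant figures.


F = 0.0320 * 896.9150 * 197.5470 * 9.81 / 1000
F = 55.62 kN


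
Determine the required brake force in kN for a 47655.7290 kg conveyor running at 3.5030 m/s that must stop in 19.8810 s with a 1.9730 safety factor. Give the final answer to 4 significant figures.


F = 47655.7290 * 3.5030 / 19.8810 * 1.9730 / 1000
F = 16.57 kN


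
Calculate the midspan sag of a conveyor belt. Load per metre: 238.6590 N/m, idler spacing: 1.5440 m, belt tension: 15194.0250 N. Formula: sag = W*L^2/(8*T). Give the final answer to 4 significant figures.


sag = 238.6590 * 1.5440^2 / (8 * 15194.0250)
sag = 0.004681 m


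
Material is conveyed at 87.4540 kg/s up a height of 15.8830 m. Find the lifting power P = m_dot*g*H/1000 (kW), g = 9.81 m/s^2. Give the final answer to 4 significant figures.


P = 87.4540 * 9.81 * 15.8830 / 1000
P = 13.63 kW


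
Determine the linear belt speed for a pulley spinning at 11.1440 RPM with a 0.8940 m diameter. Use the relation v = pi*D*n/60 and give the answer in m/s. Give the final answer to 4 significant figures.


v = pi * 0.8940 * 11.1440 / 60
v = 0.5216 m/s


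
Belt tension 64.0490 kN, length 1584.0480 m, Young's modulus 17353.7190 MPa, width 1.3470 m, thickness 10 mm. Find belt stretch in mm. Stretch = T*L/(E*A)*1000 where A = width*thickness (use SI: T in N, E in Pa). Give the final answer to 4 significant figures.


A = 1.3470 * 0.01 = 0.01347 m^2
Stretch = 64.0490*1000 * 1584.0480 / (17353.7190e6 * 0.01347) * 1000
Stretch = 434.0 mm


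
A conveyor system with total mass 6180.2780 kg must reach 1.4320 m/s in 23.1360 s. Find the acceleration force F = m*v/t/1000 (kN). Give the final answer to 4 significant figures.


F = 6180.2780 * 1.4320 / 23.1360 / 1000
F = 0.3825 kN


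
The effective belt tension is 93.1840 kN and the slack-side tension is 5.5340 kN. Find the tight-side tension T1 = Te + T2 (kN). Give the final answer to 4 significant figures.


T1 = Te + T2 = 93.1840 + 5.5340
T1 = 98.72 kN


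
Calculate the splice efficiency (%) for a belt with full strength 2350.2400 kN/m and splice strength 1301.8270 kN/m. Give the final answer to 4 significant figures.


Eff = 1301.8270 / 2350.2400 * 100
Eff = 55.39 %


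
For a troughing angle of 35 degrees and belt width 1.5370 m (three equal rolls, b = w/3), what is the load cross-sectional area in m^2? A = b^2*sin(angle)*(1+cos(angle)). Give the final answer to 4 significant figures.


b = 1.5370/3 = 0.512333 m
A = 0.512333^2 * sin(35 deg) * (1 + cos(35 deg))
A = 0.2739 m^2


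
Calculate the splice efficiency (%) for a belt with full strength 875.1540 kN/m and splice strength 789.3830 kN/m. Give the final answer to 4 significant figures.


Eff = 789.3830 / 875.1540 * 100
Eff = 90.20 %


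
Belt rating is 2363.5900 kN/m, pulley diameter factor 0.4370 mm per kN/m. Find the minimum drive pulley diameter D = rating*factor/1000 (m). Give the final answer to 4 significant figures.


D = 2363.5900 * 0.4370 / 1000
D = 1.033 m


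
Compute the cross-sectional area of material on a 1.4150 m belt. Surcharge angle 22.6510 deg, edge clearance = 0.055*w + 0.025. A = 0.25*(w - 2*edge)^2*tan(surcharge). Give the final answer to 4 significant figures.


edge = 0.055*1.4150 + 0.025 = 0.102825 m
ew = 1.4150 - 2*0.102825 = 1.20935 m
A = 0.25 * 1.20935^2 * tan(22.6510 deg)
A = 0.1526 m^2


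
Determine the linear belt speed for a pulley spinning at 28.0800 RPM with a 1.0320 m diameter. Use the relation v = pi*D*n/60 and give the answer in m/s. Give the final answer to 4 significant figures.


v = pi * 1.0320 * 28.0800 / 60
v = 1.517 m/s


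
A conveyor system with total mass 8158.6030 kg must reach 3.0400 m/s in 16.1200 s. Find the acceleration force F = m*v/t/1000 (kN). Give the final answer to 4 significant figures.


F = 8158.6030 * 3.0400 / 16.1200 / 1000
F = 1.539 kN


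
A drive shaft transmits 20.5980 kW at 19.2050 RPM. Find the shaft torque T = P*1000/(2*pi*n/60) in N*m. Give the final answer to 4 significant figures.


omega = 2*pi*19.2050/60 = 2.01114 rad/s
T = 20.5980*1000 / 2.01114
T = 10240 N*m


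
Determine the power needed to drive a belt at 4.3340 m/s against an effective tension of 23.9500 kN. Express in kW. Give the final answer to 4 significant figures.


P = Te * v = 23.9500 * 4.3340
P = 103.8 kW


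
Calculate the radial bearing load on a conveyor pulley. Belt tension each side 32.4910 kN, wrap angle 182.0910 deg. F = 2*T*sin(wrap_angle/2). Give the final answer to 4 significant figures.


F = 2 * 32.4910 * sin(182.0910/2 deg)
F = 64.97 kN


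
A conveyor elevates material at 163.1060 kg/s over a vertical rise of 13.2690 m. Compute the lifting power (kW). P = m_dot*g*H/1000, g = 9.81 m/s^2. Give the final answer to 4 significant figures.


P = 163.1060 * 9.81 * 13.2690 / 1000
P = 21.23 kW


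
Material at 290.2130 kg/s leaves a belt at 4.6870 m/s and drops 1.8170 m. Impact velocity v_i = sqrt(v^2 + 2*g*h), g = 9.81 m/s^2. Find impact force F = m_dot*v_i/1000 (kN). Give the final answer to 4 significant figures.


v_i = sqrt(4.6870^2 + 2*9.81*1.8170) = 7.59062 m/s
F = 290.2130 * 7.59062 / 1000
F = 2.203 kN


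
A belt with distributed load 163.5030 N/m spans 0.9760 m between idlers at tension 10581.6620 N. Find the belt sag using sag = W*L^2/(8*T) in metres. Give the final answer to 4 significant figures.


sag = 163.5030 * 0.9760^2 / (8 * 10581.6620)
sag = 0.001840 m


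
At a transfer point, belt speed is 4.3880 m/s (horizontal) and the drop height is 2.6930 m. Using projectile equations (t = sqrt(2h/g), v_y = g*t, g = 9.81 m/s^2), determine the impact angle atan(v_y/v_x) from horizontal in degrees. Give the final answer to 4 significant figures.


t = sqrt(2*2.6930/9.81) = 0.740967 s
v_y = 9.81 * 0.740967 = 7.26889 m/s
angle = atan(7.26889 / 4.3880) = 58.88 deg


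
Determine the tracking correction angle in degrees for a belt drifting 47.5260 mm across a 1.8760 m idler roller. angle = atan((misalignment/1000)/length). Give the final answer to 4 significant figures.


misalign_m = 47.5260 / 1000 = 0.047526 m
angle = atan(0.047526 / 1.8760)
angle = 1.451 deg


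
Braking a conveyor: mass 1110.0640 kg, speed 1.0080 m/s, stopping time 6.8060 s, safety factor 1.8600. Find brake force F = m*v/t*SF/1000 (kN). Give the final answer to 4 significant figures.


F = 1110.0640 * 1.0080 / 6.8060 * 1.8600 / 1000
F = 0.3058 kN


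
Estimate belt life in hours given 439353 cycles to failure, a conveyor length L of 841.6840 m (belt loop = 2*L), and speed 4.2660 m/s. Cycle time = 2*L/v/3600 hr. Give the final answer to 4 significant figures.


cycle_time = 2 * 841.6840 / 4.2660 / 3600 = 0.109611 hr
life = 439353 * 0.109611 = 48160 hours


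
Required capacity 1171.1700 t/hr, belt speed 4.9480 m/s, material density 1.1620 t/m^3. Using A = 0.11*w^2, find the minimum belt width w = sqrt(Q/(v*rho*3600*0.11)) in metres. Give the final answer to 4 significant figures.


A_req = 1171.1700 / (4.9480 * 1.1620 * 3600) = 0.0565824 m^2
w = sqrt(0.0565824 / 0.11)
w = 0.7172 m


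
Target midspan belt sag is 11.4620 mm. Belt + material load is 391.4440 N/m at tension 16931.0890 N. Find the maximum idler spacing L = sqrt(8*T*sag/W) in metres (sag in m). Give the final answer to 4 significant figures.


sag = 11.4620/1000 = 0.011462 m
L = sqrt(8 * 16931.0890 * 0.011462 / 391.4440)
L = 1.992 m


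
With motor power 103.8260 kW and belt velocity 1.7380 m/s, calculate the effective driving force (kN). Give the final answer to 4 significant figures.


Te = P / v = 103.8260 / 1.7380
Te = 59.74 kN


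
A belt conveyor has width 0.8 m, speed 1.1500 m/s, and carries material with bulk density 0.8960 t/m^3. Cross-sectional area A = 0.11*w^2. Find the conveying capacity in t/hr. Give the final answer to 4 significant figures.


A = 0.11 * 0.8^2 = 0.0704 m^2
C = 0.0704 * 1.1500 * 0.8960 * 3600
C = 261.1 t/hr


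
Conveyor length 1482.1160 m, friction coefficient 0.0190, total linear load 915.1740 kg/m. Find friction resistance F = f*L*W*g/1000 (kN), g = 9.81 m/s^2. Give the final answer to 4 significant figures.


F = 0.0190 * 1482.1160 * 915.1740 * 9.81 / 1000
F = 252.8 kN


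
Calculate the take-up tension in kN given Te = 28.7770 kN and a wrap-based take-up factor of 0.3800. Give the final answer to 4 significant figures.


T_tu = 28.7770 * 0.3800
T_tu = 10.94 kN


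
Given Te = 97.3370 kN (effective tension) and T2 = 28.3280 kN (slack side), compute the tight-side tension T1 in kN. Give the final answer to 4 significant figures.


T1 = Te + T2 = 97.3370 + 28.3280
T1 = 125.7 kN


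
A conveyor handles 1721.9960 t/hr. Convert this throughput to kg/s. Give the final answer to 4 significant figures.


m_dot = 1721.9960 * 1000 / 3600
m_dot = 478.3 kg/s


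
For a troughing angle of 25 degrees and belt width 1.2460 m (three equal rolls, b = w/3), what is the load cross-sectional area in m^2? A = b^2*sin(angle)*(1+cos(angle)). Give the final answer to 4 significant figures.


b = 1.2460/3 = 0.415333 m
A = 0.415333^2 * sin(25 deg) * (1 + cos(25 deg))
A = 0.1390 m^2


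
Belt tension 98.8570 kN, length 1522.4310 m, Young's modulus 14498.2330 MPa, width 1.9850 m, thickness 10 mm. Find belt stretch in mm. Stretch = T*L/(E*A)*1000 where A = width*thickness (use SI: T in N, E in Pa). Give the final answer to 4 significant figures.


A = 1.9850 * 0.01 = 0.01985 m^2
Stretch = 98.8570*1000 * 1522.4310 / (14498.2330e6 * 0.01985) * 1000
Stretch = 523.0 mm


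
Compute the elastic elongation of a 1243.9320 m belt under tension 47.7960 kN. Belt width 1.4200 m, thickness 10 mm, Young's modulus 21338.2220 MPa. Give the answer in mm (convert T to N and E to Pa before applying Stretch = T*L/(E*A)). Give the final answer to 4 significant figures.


A = 1.4200 * 0.01 = 0.01420 m^2
Stretch = 47.7960*1000 * 1243.9320 / (21338.2220e6 * 0.01420) * 1000
Stretch = 196.2 mm
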